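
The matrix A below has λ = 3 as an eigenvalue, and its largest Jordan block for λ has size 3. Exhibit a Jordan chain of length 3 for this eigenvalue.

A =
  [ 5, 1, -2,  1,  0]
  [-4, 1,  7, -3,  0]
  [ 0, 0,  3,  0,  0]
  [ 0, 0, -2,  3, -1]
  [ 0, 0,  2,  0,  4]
A Jordan chain for λ = 3 of length 3:
v_1 = (-1, 2, 0, 0, 0)ᵀ
v_2 = (1, -3, 0, 0, 0)ᵀ
v_3 = (0, 0, 0, 1, 0)ᵀ

Let N = A − (3)·I. We want v_3 with N^3 v_3 = 0 but N^2 v_3 ≠ 0; then v_{j-1} := N · v_j for j = 3, …, 2.

Pick v_3 = (0, 0, 0, 1, 0)ᵀ.
Then v_2 = N · v_3 = (1, -3, 0, 0, 0)ᵀ.
Then v_1 = N · v_2 = (-1, 2, 0, 0, 0)ᵀ.

Sanity check: (A − (3)·I) v_1 = (0, 0, 0, 0, 0)ᵀ = 0. ✓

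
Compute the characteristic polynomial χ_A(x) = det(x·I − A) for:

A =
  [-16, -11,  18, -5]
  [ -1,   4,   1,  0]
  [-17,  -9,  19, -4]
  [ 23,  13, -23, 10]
x^4 - 17*x^3 + 105*x^2 - 275*x + 250

Expanding det(x·I − A) (e.g. by cofactor expansion or by noting that A is similar to its Jordan form J, which has the same characteristic polynomial as A) gives
  χ_A(x) = x^4 - 17*x^3 + 105*x^2 - 275*x + 250
which factors as (x - 5)^3*(x - 2). The eigenvalues (with algebraic multiplicities) are λ = 2 with multiplicity 1, λ = 5 with multiplicity 3.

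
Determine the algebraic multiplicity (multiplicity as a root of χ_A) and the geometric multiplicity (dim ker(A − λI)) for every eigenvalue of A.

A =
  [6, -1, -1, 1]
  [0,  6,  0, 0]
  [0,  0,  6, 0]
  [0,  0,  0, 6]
λ = 6: alg = 4, geom = 3

Step 1 — factor the characteristic polynomial to read off the algebraic multiplicities:
  χ_A(x) = (x - 6)^4

Step 2 — compute geometric multiplicities via the rank-nullity identity g(λ) = n − rank(A − λI):
  rank(A − (6)·I) = 1, so dim ker(A − (6)·I) = n − 1 = 3

Summary:
  λ = 6: algebraic multiplicity = 4, geometric multiplicity = 3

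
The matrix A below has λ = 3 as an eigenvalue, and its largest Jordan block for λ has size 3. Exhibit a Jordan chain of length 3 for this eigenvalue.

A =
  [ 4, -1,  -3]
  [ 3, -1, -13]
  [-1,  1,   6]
A Jordan chain for λ = 3 of length 3:
v_1 = (1, 4, -1)ᵀ
v_2 = (1, 3, -1)ᵀ
v_3 = (1, 0, 0)ᵀ

Let N = A − (3)·I. We want v_3 with N^3 v_3 = 0 but N^2 v_3 ≠ 0; then v_{j-1} := N · v_j for j = 3, …, 2.

Pick v_3 = (1, 0, 0)ᵀ.
Then v_2 = N · v_3 = (1, 3, -1)ᵀ.
Then v_1 = N · v_2 = (1, 4, -1)ᵀ.

Sanity check: (A − (3)·I) v_1 = (0, 0, 0)ᵀ = 0. ✓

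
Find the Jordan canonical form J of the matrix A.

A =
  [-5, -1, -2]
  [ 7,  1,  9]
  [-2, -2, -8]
J_3(-4)

The characteristic polynomial is
  det(x·I − A) = x^3 + 12*x^2 + 48*x + 64 = (x + 4)^3

Eigenvalues and multiplicities (the geometric multiplicity of λ is n − rank(A − λI), which equals the number of Jordan blocks for λ):
  λ = -4: algebraic multiplicity = 3, geometric multiplicity = 1

Determining the block sizes for each eigenvalue:
  λ = -4: one block (gm = 1), so the single block has size am = 3 → block sizes [3]

Assembling the blocks gives a Jordan form
J =
  [-4,  1,  0]
  [ 0, -4,  1]
  [ 0,  0, -4]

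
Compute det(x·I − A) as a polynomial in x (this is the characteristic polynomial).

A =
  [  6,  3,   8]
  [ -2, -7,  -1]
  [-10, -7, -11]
x^3 + 12*x^2 + 48*x + 64

Expanding det(x·I − A) (e.g. by cofactor expansion or by noting that A is similar to its Jordan form J, which has the same characteristic polynomial as A) gives
  χ_A(x) = x^3 + 12*x^2 + 48*x + 64
which factors as (x + 4)^3. The eigenvalues (with algebraic multiplicities) are λ = -4 with multiplicity 3.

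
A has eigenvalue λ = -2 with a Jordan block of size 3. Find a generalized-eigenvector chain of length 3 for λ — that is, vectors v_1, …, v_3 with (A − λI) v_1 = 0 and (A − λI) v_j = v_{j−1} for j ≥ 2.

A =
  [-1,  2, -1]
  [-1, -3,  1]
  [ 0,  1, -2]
A Jordan chain for λ = -2 of length 3:
v_1 = (-1, 0, -1)ᵀ
v_2 = (1, -1, 0)ᵀ
v_3 = (1, 0, 0)ᵀ

Let N = A − (-2)·I. We want v_3 with N^3 v_3 = 0 but N^2 v_3 ≠ 0; then v_{j-1} := N · v_j for j = 3, …, 2.

Pick v_3 = (1, 0, 0)ᵀ.
Then v_2 = N · v_3 = (1, -1, 0)ᵀ.
Then v_1 = N · v_2 = (-1, 0, -1)ᵀ.

Sanity check: (A − (-2)·I) v_1 = (0, 0, 0)ᵀ = 0. ✓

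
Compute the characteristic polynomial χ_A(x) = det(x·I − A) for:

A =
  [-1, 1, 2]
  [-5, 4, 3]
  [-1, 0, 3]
x^3 - 6*x^2 + 12*x - 8

Expanding det(x·I − A) (e.g. by cofactor expansion or by noting that A is similar to its Jordan form J, which has the same characteristic polynomial as A) gives
  χ_A(x) = x^3 - 6*x^2 + 12*x - 8
which factors as (x - 2)^3. The eigenvalues (with algebraic multiplicities) are λ = 2 with multiplicity 3.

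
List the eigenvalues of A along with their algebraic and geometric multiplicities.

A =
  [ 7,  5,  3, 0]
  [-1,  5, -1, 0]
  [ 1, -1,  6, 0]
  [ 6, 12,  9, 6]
λ = 6: alg = 4, geom = 2

Step 1 — factor the characteristic polynomial to read off the algebraic multiplicities:
  χ_A(x) = (x - 6)^4

Step 2 — compute geometric multiplicities via the rank-nullity identity g(λ) = n − rank(A − λI):
  rank(A − (6)·I) = 2, so dim ker(A − (6)·I) = n − 2 = 2

Summary:
  λ = 6: algebraic multiplicity = 4, geometric multiplicity = 2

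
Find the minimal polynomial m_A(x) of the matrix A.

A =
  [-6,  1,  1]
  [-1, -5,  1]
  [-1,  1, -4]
x^3 + 15*x^2 + 75*x + 125

The characteristic polynomial is χ_A(x) = (x + 5)^3, so the eigenvalues are known. The minimal polynomial is
  m_A(x) = Π_λ (x − λ)^{k_λ}
where k_λ is the size of the *largest* Jordan block for λ (equivalently, the smallest k with (A − λI)^k v = 0 for every generalised eigenvector v of λ).

  λ = -5: largest Jordan block has size 3, contributing (x + 5)^3

So m_A(x) = (x + 5)^3 = x^3 + 15*x^2 + 75*x + 125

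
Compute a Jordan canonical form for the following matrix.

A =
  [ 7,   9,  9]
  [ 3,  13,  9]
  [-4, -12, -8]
J_2(4) ⊕ J_1(4)

The characteristic polynomial is
  det(x·I − A) = x^3 - 12*x^2 + 48*x - 64 = (x - 4)^3

Eigenvalues and multiplicities (the geometric multiplicity of λ is n − rank(A − λI), which equals the number of Jordan blocks for λ):
  λ = 4: algebraic multiplicity = 3, geometric multiplicity = 2

Determining the block sizes for each eigenvalue:
  λ = 4: 2 blocks summing to 3 forces exactly one block of size 2 and the rest size 1 → block sizes [2, 1]

Assembling the blocks gives a Jordan form
J =
  [4, 1, 0]
  [0, 4, 0]
  [0, 0, 4]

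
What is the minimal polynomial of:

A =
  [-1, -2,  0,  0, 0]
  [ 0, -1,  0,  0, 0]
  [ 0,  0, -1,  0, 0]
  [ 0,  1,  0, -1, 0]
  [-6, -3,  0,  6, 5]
x^3 - 3*x^2 - 9*x - 5

The characteristic polynomial is χ_A(x) = (x - 5)*(x + 1)^4, so the eigenvalues are known. The minimal polynomial is
  m_A(x) = Π_λ (x − λ)^{k_λ}
where k_λ is the size of the *largest* Jordan block for λ (equivalently, the smallest k with (A − λI)^k v = 0 for every generalised eigenvector v of λ).

  λ = -1: largest Jordan block has size 2, contributing (x + 1)^2
  λ = 5: largest Jordan block has size 1, contributing (x − 5)

So m_A(x) = (x - 5)*(x + 1)^2 = x^3 - 3*x^2 - 9*x - 5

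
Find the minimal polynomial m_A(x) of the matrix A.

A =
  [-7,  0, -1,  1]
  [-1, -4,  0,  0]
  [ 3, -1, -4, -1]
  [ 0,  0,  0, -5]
x^3 + 15*x^2 + 75*x + 125

The characteristic polynomial is χ_A(x) = (x + 5)^4, so the eigenvalues are known. The minimal polynomial is
  m_A(x) = Π_λ (x − λ)^{k_λ}
where k_λ is the size of the *largest* Jordan block for λ (equivalently, the smallest k with (A − λI)^k v = 0 for every generalised eigenvector v of λ).

  λ = -5: largest Jordan block has size 3, contributing (x + 5)^3

So m_A(x) = (x + 5)^3 = x^3 + 15*x^2 + 75*x + 125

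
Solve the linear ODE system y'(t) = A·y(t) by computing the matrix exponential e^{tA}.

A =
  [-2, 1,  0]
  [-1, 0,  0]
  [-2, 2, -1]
e^{tA} =
  [-t*exp(-t) + exp(-t), t*exp(-t), 0]
  [-t*exp(-t), t*exp(-t) + exp(-t), 0]
  [-2*t*exp(-t), 2*t*exp(-t), exp(-t)]

Strategy: write A = P · J · P⁻¹ where J is a Jordan canonical form, so e^{tA} = P · e^{tJ} · P⁻¹, and e^{tJ} can be computed block-by-block.

A has Jordan form
J =
  [-1,  1,  0]
  [ 0, -1,  0]
  [ 0,  0, -1]
(up to reordering of blocks).

Per-block formulas:
  For a 2×2 Jordan block J_2(-1): exp(t · J_2(-1)) = e^(-1t)·(I + t·N), where N is the 2×2 nilpotent shift.
  For a 1×1 block at λ = -1: exp(t · [-1]) = [e^(-1t)].

After assembling e^{tJ} and conjugating by P, we get:

e^{tA} =
  [-t*exp(-t) + exp(-t), t*exp(-t), 0]
  [-t*exp(-t), t*exp(-t) + exp(-t), 0]
  [-2*t*exp(-t), 2*t*exp(-t), exp(-t)]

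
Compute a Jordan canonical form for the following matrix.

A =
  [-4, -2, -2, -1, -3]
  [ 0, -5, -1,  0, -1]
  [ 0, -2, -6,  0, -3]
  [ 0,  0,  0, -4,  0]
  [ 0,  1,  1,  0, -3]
J_2(-5) ⊕ J_2(-4) ⊕ J_1(-4)

The characteristic polynomial is
  det(x·I − A) = x^5 + 22*x^4 + 193*x^3 + 844*x^2 + 1840*x + 1600 = (x + 4)^3*(x + 5)^2

Eigenvalues and multiplicities (the geometric multiplicity of λ is n − rank(A − λI), which equals the number of Jordan blocks for λ):
  λ = -5: algebraic multiplicity = 2, geometric multiplicity = 1
  λ = -4: algebraic multiplicity = 3, geometric multiplicity = 2

Determining the block sizes for each eigenvalue:
  λ = -5: one block (gm = 1), so the single block has size am = 2 → block sizes [2]
  λ = -4: 2 blocks summing to 3 forces exactly one block of size 2 and the rest size 1 → block sizes [2, 1]

Assembling the blocks gives a Jordan form
J =
  [-5,  1,  0,  0,  0]
  [ 0, -5,  0,  0,  0]
  [ 0,  0, -4,  1,  0]
  [ 0,  0,  0, -4,  0]
  [ 0,  0,  0,  0, -4]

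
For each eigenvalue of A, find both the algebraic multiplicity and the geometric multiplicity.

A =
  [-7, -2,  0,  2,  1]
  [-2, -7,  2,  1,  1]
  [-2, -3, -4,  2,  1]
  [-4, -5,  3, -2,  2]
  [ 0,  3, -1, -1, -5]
λ = -5: alg = 5, geom = 2

Step 1 — factor the characteristic polynomial to read off the algebraic multiplicities:
  χ_A(x) = (x + 5)^5

Step 2 — compute geometric multiplicities via the rank-nullity identity g(λ) = n − rank(A − λI):
  rank(A − (-5)·I) = 3, so dim ker(A − (-5)·I) = n − 3 = 2

Summary:
  λ = -5: algebraic multiplicity = 5, geometric multiplicity = 2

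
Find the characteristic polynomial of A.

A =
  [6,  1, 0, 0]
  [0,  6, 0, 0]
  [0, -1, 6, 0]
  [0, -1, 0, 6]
x^4 - 24*x^3 + 216*x^2 - 864*x + 1296

Expanding det(x·I − A) (e.g. by cofactor expansion or by noting that A is similar to its Jordan form J, which has the same characteristic polynomial as A) gives
  χ_A(x) = x^4 - 24*x^3 + 216*x^2 - 864*x + 1296
which factors as (x - 6)^4. The eigenvalues (with algebraic multiplicities) are λ = 6 with multiplicity 4.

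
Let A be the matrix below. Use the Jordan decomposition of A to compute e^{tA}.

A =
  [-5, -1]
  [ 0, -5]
e^{tA} =
  [exp(-5*t), -t*exp(-5*t)]
  [0, exp(-5*t)]

Strategy: write A = P · J · P⁻¹ where J is a Jordan canonical form, so e^{tA} = P · e^{tJ} · P⁻¹, and e^{tJ} can be computed block-by-block.

A has Jordan form
J =
  [-5,  1]
  [ 0, -5]
(up to reordering of blocks).

Per-block formulas:
  For a 2×2 Jordan block J_2(-5): exp(t · J_2(-5)) = e^(-5t)·(I + t·N), where N is the 2×2 nilpotent shift.

After assembling e^{tJ} and conjugating by P, we get:

e^{tA} =
  [exp(-5*t), -t*exp(-5*t)]
  [0, exp(-5*t)]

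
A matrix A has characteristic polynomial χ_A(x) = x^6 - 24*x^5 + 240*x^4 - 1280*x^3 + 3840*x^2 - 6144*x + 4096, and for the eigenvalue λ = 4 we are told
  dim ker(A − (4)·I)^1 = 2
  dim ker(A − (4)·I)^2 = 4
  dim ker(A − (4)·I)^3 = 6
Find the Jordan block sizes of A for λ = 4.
Block sizes for λ = 4: [3, 3]

From the dimensions of kernels of powers, the number of Jordan blocks of size at least j is d_j − d_{j−1} where d_j = dim ker(N^j) (with d_0 = 0). Computing the differences gives [2, 2, 2].
The number of blocks of size exactly k is (#blocks of size ≥ k) − (#blocks of size ≥ k + 1), so the partition is: 2 block(s) of size 3.
In nonincreasing order the block sizes are [3, 3].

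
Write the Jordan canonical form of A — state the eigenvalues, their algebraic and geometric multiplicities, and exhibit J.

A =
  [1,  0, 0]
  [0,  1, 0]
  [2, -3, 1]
J_2(1) ⊕ J_1(1)

The characteristic polynomial is
  det(x·I − A) = x^3 - 3*x^2 + 3*x - 1 = (x - 1)^3

Eigenvalues and multiplicities (the geometric multiplicity of λ is n − rank(A − λI), which equals the number of Jordan blocks for λ):
  λ = 1: algebraic multiplicity = 3, geometric multiplicity = 2

Determining the block sizes for each eigenvalue:
  λ = 1: 2 blocks summing to 3 forces exactly one block of size 2 and the rest size 1 → block sizes [2, 1]

Assembling the blocks gives a Jordan form
J =
  [1, 1, 0]
  [0, 1, 0]
  [0, 0, 1]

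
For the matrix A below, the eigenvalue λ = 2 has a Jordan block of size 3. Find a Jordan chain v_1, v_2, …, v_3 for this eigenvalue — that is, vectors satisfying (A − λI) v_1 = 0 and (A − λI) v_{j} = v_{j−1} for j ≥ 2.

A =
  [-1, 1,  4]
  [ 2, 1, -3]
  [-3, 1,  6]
A Jordan chain for λ = 2 of length 3:
v_1 = (-1, 1, -1)ᵀ
v_2 = (-3, 2, -3)ᵀ
v_3 = (1, 0, 0)ᵀ

Let N = A − (2)·I. We want v_3 with N^3 v_3 = 0 but N^2 v_3 ≠ 0; then v_{j-1} := N · v_j for j = 3, …, 2.

Pick v_3 = (1, 0, 0)ᵀ.
Then v_2 = N · v_3 = (-3, 2, -3)ᵀ.
Then v_1 = N · v_2 = (-1, 1, -1)ᵀ.

Sanity check: (A − (2)·I) v_1 = (0, 0, 0)ᵀ = 0. ✓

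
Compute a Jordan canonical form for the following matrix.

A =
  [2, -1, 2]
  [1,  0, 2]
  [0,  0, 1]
J_2(1) ⊕ J_1(1)

The characteristic polynomial is
  det(x·I − A) = x^3 - 3*x^2 + 3*x - 1 = (x - 1)^3

Eigenvalues and multiplicities (the geometric multiplicity of λ is n − rank(A − λI), which equals the number of Jordan blocks for λ):
  λ = 1: algebraic multiplicity = 3, geometric multiplicity = 2

Determining the block sizes for each eigenvalue:
  λ = 1: 2 blocks summing to 3 forces exactly one block of size 2 and the rest size 1 → block sizes [2, 1]

Assembling the blocks gives a Jordan form
J =
  [1, 1, 0]
  [0, 1, 0]
  [0, 0, 1]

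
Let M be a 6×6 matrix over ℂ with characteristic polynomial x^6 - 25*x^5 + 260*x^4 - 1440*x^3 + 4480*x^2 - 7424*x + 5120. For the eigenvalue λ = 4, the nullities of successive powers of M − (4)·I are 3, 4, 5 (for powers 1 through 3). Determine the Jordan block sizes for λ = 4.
Block sizes for λ = 4: [3, 1, 1]

From the dimensions of kernels of powers, the number of Jordan blocks of size at least j is d_j − d_{j−1} where d_j = dim ker(N^j) (with d_0 = 0). Computing the differences gives [3, 1, 1].
The number of blocks of size exactly k is (#blocks of size ≥ k) − (#blocks of size ≥ k + 1), so the partition is: 2 block(s) of size 1, 1 block(s) of size 3.
In nonincreasing order the block sizes are [3, 1, 1].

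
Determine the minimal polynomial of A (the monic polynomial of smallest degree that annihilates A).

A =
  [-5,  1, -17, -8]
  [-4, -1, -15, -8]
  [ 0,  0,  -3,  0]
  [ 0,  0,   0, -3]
x^3 + 9*x^2 + 27*x + 27

The characteristic polynomial is χ_A(x) = (x + 3)^4, so the eigenvalues are known. The minimal polynomial is
  m_A(x) = Π_λ (x − λ)^{k_λ}
where k_λ is the size of the *largest* Jordan block for λ (equivalently, the smallest k with (A − λI)^k v = 0 for every generalised eigenvector v of λ).

  λ = -3: largest Jordan block has size 3, contributing (x + 3)^3

So m_A(x) = (x + 3)^3 = x^3 + 9*x^2 + 27*x + 27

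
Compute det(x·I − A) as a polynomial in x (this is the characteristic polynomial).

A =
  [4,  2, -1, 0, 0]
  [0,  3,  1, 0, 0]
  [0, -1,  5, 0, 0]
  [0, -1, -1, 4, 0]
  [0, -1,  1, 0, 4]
x^5 - 20*x^4 + 160*x^3 - 640*x^2 + 1280*x - 1024

Expanding det(x·I − A) (e.g. by cofactor expansion or by noting that A is similar to its Jordan form J, which has the same characteristic polynomial as A) gives
  χ_A(x) = x^5 - 20*x^4 + 160*x^3 - 640*x^2 + 1280*x - 1024
which factors as (x - 4)^5. The eigenvalues (with algebraic multiplicities) are λ = 4 with multiplicity 5.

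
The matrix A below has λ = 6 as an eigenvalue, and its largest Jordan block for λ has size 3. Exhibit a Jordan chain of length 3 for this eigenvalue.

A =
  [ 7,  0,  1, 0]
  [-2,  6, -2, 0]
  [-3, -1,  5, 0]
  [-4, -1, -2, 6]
A Jordan chain for λ = 6 of length 3:
v_1 = (-2, 4, 2, 4)ᵀ
v_2 = (1, -2, -3, -4)ᵀ
v_3 = (1, 0, 0, 0)ᵀ

Let N = A − (6)·I. We want v_3 with N^3 v_3 = 0 but N^2 v_3 ≠ 0; then v_{j-1} := N · v_j for j = 3, …, 2.

Pick v_3 = (1, 0, 0, 0)ᵀ.
Then v_2 = N · v_3 = (1, -2, -3, -4)ᵀ.
Then v_1 = N · v_2 = (-2, 4, 2, 4)ᵀ.

Sanity check: (A − (6)·I) v_1 = (0, 0, 0, 0)ᵀ = 0. ✓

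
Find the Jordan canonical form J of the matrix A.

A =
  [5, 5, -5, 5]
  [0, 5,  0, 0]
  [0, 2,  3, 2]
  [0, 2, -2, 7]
J_2(5) ⊕ J_1(5) ⊕ J_1(5)

The characteristic polynomial is
  det(x·I − A) = x^4 - 20*x^3 + 150*x^2 - 500*x + 625 = (x - 5)^4

Eigenvalues and multiplicities (the geometric multiplicity of λ is n − rank(A − λI), which equals the number of Jordan blocks for λ):
  λ = 5: algebraic multiplicity = 4, geometric multiplicity = 3

Determining the block sizes for each eigenvalue:
  λ = 5: 3 blocks summing to 4 forces exactly one block of size 2 and the rest size 1 → block sizes [2, 1, 1]

Assembling the blocks gives a Jordan form
J =
  [5, 1, 0, 0]
  [0, 5, 0, 0]
  [0, 0, 5, 0]
  [0, 0, 0, 5]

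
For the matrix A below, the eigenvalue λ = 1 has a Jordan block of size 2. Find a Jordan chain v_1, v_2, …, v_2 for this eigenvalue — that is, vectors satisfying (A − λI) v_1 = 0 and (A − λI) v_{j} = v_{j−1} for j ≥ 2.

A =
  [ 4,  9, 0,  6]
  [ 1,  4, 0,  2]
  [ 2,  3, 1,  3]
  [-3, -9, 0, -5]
A Jordan chain for λ = 1 of length 2:
v_1 = (3, 1, 2, -3)ᵀ
v_2 = (1, 0, 0, 0)ᵀ

Let N = A − (1)·I. We want v_2 with N^2 v_2 = 0 but N^1 v_2 ≠ 0; then v_{j-1} := N · v_j for j = 2, …, 2.

Pick v_2 = (1, 0, 0, 0)ᵀ.
Then v_1 = N · v_2 = (3, 1, 2, -3)ᵀ.

Sanity check: (A − (1)·I) v_1 = (0, 0, 0, 0)ᵀ = 0. ✓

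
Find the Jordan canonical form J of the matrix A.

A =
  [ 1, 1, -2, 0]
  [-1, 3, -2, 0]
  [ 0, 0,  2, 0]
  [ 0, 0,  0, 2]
J_2(2) ⊕ J_1(2) ⊕ J_1(2)

The characteristic polynomial is
  det(x·I − A) = x^4 - 8*x^3 + 24*x^2 - 32*x + 16 = (x - 2)^4

Eigenvalues and multiplicities (the geometric multiplicity of λ is n − rank(A − λI), which equals the number of Jordan blocks for λ):
  λ = 2: algebraic multiplicity = 4, geometric multiplicity = 3

Determining the block sizes for each eigenvalue:
  λ = 2: 3 blocks summing to 4 forces exactly one block of size 2 and the rest size 1 → block sizes [2, 1, 1]

Assembling the blocks gives a Jordan form
J =
  [2, 1, 0, 0]
  [0, 2, 0, 0]
  [0, 0, 2, 0]
  [0, 0, 0, 2]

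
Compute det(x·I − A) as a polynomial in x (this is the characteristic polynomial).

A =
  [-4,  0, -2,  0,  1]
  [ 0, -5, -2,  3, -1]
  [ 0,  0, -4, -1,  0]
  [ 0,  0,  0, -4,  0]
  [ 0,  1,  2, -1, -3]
x^5 + 20*x^4 + 160*x^3 + 640*x^2 + 1280*x + 1024

Expanding det(x·I − A) (e.g. by cofactor expansion or by noting that A is similar to its Jordan form J, which has the same characteristic polynomial as A) gives
  χ_A(x) = x^5 + 20*x^4 + 160*x^3 + 640*x^2 + 1280*x + 1024
which factors as (x + 4)^5. The eigenvalues (with algebraic multiplicities) are λ = -4 with multiplicity 5.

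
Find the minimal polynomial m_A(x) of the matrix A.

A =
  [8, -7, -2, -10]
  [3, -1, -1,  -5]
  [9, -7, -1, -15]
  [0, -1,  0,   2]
x^3 - 6*x^2 + 12*x - 8

The characteristic polynomial is χ_A(x) = (x - 2)^4, so the eigenvalues are known. The minimal polynomial is
  m_A(x) = Π_λ (x − λ)^{k_λ}
where k_λ is the size of the *largest* Jordan block for λ (equivalently, the smallest k with (A − λI)^k v = 0 for every generalised eigenvector v of λ).

  λ = 2: largest Jordan block has size 3, contributing (x − 2)^3

So m_A(x) = (x - 2)^3 = x^3 - 6*x^2 + 12*x - 8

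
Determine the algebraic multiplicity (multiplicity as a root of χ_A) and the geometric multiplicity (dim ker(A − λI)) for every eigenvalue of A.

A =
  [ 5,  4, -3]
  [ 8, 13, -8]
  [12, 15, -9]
λ = 3: alg = 3, geom = 1

Step 1 — factor the characteristic polynomial to read off the algebraic multiplicities:
  χ_A(x) = (x - 3)^3

Step 2 — compute geometric multiplicities via the rank-nullity identity g(λ) = n − rank(A − λI):
  rank(A − (3)·I) = 2, so dim ker(A − (3)·I) = n − 2 = 1

Summary:
  λ = 3: algebraic multiplicity = 3, geometric multiplicity = 1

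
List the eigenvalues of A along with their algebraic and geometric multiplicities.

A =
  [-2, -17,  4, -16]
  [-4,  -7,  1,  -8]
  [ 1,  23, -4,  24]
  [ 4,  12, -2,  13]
λ = -3: alg = 1, geom = 1; λ = 1: alg = 3, geom = 1

Step 1 — factor the characteristic polynomial to read off the algebraic multiplicities:
  χ_A(x) = (x - 1)^3*(x + 3)

Step 2 — compute geometric multiplicities via the rank-nullity identity g(λ) = n − rank(A − λI):
  rank(A − (-3)·I) = 3, so dim ker(A − (-3)·I) = n − 3 = 1
  rank(A − (1)·I) = 3, so dim ker(A − (1)·I) = n − 3 = 1

Summary:
  λ = -3: algebraic multiplicity = 1, geometric multiplicity = 1
  λ = 1: algebraic multiplicity = 3, geometric multiplicity = 1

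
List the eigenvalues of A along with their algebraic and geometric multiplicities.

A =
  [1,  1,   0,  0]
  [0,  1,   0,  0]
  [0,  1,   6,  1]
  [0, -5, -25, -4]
λ = 1: alg = 4, geom = 2

Step 1 — factor the characteristic polynomial to read off the algebraic multiplicities:
  χ_A(x) = (x - 1)^4

Step 2 — compute geometric multiplicities via the rank-nullity identity g(λ) = n − rank(A − λI):
  rank(A − (1)·I) = 2, so dim ker(A − (1)·I) = n − 2 = 2

Summary:
  λ = 1: algebraic multiplicity = 4, geometric multiplicity = 2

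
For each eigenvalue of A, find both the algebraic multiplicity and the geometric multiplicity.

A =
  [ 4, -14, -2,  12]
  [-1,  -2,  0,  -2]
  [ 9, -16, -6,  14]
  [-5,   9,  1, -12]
λ = -4: alg = 4, geom = 2

Step 1 — factor the characteristic polynomial to read off the algebraic multiplicities:
  χ_A(x) = (x + 4)^4

Step 2 — compute geometric multiplicities via the rank-nullity identity g(λ) = n − rank(A − λI):
  rank(A − (-4)·I) = 2, so dim ker(A − (-4)·I) = n − 2 = 2

Summary:
  λ = -4: algebraic multiplicity = 4, geometric multiplicity = 2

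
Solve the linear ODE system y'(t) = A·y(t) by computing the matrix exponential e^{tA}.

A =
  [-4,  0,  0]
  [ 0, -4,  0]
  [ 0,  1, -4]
e^{tA} =
  [exp(-4*t), 0, 0]
  [0, exp(-4*t), 0]
  [0, t*exp(-4*t), exp(-4*t)]

Strategy: write A = P · J · P⁻¹ where J is a Jordan canonical form, so e^{tA} = P · e^{tJ} · P⁻¹, and e^{tJ} can be computed block-by-block.

A has Jordan form
J =
  [-4,  1,  0]
  [ 0, -4,  0]
  [ 0,  0, -4]
(up to reordering of blocks).

Per-block formulas:
  For a 1×1 block at λ = -4: exp(t · [-4]) = [e^(-4t)].
  For a 2×2 Jordan block J_2(-4): exp(t · J_2(-4)) = e^(-4t)·(I + t·N), where N is the 2×2 nilpotent shift.

After assembling e^{tJ} and conjugating by P, we get:

e^{tA} =
  [exp(-4*t), 0, 0]
  [0, exp(-4*t), 0]
  [0, t*exp(-4*t), exp(-4*t)]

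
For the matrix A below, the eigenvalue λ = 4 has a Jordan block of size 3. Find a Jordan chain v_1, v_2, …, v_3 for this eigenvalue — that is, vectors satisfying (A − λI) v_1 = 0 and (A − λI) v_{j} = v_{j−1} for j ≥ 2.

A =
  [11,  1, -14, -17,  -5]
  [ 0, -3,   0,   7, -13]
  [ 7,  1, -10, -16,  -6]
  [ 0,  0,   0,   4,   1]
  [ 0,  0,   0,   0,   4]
A Jordan chain for λ = 4 of length 3:
v_1 = (-2, 0, -1, 0, 0)ᵀ
v_2 = (0, 1, -1, 1, 0)ᵀ
v_3 = (1, -2, 0, 0, 1)ᵀ

Let N = A − (4)·I. We want v_3 with N^3 v_3 = 0 but N^2 v_3 ≠ 0; then v_{j-1} := N · v_j for j = 3, …, 2.

Pick v_3 = (1, -2, 0, 0, 1)ᵀ.
Then v_2 = N · v_3 = (0, 1, -1, 1, 0)ᵀ.
Then v_1 = N · v_2 = (-2, 0, -1, 0, 0)ᵀ.

Sanity check: (A − (4)·I) v_1 = (0, 0, 0, 0, 0)ᵀ = 0. ✓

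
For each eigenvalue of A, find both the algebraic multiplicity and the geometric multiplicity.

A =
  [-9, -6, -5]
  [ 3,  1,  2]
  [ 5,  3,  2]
λ = -2: alg = 3, geom = 1

Step 1 — factor the characteristic polynomial to read off the algebraic multiplicities:
  χ_A(x) = (x + 2)^3

Step 2 — compute geometric multiplicities via the rank-nullity identity g(λ) = n − rank(A − λI):
  rank(A − (-2)·I) = 2, so dim ker(A − (-2)·I) = n − 2 = 1

Summary:
  λ = -2: algebraic multiplicity = 3, geometric multiplicity = 1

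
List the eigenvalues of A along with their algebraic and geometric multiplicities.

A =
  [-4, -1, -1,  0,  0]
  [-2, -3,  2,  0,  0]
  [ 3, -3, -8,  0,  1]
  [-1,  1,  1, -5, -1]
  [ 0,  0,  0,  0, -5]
λ = -5: alg = 5, geom = 3

Step 1 — factor the characteristic polynomial to read off the algebraic multiplicities:
  χ_A(x) = (x + 5)^5

Step 2 — compute geometric multiplicities via the rank-nullity identity g(λ) = n − rank(A − λI):
  rank(A − (-5)·I) = 2, so dim ker(A − (-5)·I) = n − 2 = 3

Summary:
  λ = -5: algebraic multiplicity = 5, geometric multiplicity = 3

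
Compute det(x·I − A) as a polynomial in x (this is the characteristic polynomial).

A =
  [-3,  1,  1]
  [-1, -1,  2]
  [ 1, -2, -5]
x^3 + 9*x^2 + 27*x + 27

Expanding det(x·I − A) (e.g. by cofactor expansion or by noting that A is similar to its Jordan form J, which has the same characteristic polynomial as A) gives
  χ_A(x) = x^3 + 9*x^2 + 27*x + 27
which factors as (x + 3)^3. The eigenvalues (with algebraic multiplicities) are λ = -3 with multiplicity 3.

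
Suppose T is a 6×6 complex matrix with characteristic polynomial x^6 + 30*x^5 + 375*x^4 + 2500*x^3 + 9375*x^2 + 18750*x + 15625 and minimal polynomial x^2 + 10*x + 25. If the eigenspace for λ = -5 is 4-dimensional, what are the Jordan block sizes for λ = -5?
Block sizes for λ = -5: [2, 2, 1, 1]

Step 1 — from the characteristic polynomial, algebraic multiplicity of λ = -5 is 6. From dim ker(T − (-5)·I) = 4, there are exactly 4 Jordan blocks for λ = -5.
Step 2 — from the minimal polynomial, the factor (x + 5)^2 tells us the largest block for λ = -5 has size 2.
Step 3 — with total size 6, 4 blocks, and largest block 2, the block sizes (in nonincreasing order) are [2, 2, 1, 1].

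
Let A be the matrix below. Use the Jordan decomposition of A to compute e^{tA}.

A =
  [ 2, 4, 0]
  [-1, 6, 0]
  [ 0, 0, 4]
e^{tA} =
  [-2*t*exp(4*t) + exp(4*t), 4*t*exp(4*t), 0]
  [-t*exp(4*t), 2*t*exp(4*t) + exp(4*t), 0]
  [0, 0, exp(4*t)]

Strategy: write A = P · J · P⁻¹ where J is a Jordan canonical form, so e^{tA} = P · e^{tJ} · P⁻¹, and e^{tJ} can be computed block-by-block.

A has Jordan form
J =
  [4, 1, 0]
  [0, 4, 0]
  [0, 0, 4]
(up to reordering of blocks).

Per-block formulas:
  For a 1×1 block at λ = 4: exp(t · [4]) = [e^(4t)].
  For a 2×2 Jordan block J_2(4): exp(t · J_2(4)) = e^(4t)·(I + t·N), where N is the 2×2 nilpotent shift.

After assembling e^{tJ} and conjugating by P, we get:

e^{tA} =
  [-2*t*exp(4*t) + exp(4*t), 4*t*exp(4*t), 0]
  [-t*exp(4*t), 2*t*exp(4*t) + exp(4*t), 0]
  [0, 0, exp(4*t)]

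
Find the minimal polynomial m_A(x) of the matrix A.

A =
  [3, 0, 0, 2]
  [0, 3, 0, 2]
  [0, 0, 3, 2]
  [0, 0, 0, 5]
x^2 - 8*x + 15

The characteristic polynomial is χ_A(x) = (x - 5)*(x - 3)^3, so the eigenvalues are known. The minimal polynomial is
  m_A(x) = Π_λ (x − λ)^{k_λ}
where k_λ is the size of the *largest* Jordan block for λ (equivalently, the smallest k with (A − λI)^k v = 0 for every generalised eigenvector v of λ).

  λ = 3: largest Jordan block has size 1, contributing (x − 3)
  λ = 5: largest Jordan block has size 1, contributing (x − 5)

So m_A(x) = (x - 5)*(x - 3) = x^2 - 8*x + 15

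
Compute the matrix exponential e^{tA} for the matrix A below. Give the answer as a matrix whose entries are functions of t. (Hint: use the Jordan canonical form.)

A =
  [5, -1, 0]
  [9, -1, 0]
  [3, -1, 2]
e^{tA} =
  [3*t*exp(2*t) + exp(2*t), -t*exp(2*t), 0]
  [9*t*exp(2*t), -3*t*exp(2*t) + exp(2*t), 0]
  [3*t*exp(2*t), -t*exp(2*t), exp(2*t)]

Strategy: write A = P · J · P⁻¹ where J is a Jordan canonical form, so e^{tA} = P · e^{tJ} · P⁻¹, and e^{tJ} can be computed block-by-block.

A has Jordan form
J =
  [2, 1, 0]
  [0, 2, 0]
  [0, 0, 2]
(up to reordering of blocks).

Per-block formulas:
  For a 2×2 Jordan block J_2(2): exp(t · J_2(2)) = e^(2t)·(I + t·N), where N is the 2×2 nilpotent shift.
  For a 1×1 block at λ = 2: exp(t · [2]) = [e^(2t)].

After assembling e^{tJ} and conjugating by P, we get:

e^{tA} =
  [3*t*exp(2*t) + exp(2*t), -t*exp(2*t), 0]
  [9*t*exp(2*t), -3*t*exp(2*t) + exp(2*t), 0]
  [3*t*exp(2*t), -t*exp(2*t), exp(2*t)]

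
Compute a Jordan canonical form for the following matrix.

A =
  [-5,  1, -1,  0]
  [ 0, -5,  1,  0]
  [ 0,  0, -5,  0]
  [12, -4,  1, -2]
J_3(-5) ⊕ J_1(-2)

The characteristic polynomial is
  det(x·I − A) = x^4 + 17*x^3 + 105*x^2 + 275*x + 250 = (x + 2)*(x + 5)^3

Eigenvalues and multiplicities (the geometric multiplicity of λ is n − rank(A − λI), which equals the number of Jordan blocks for λ):
  λ = -5: algebraic multiplicity = 3, geometric multiplicity = 1
  λ = -2: algebraic multiplicity = 1, geometric multiplicity = 1

Determining the block sizes for each eigenvalue:
  λ = -5: one block (gm = 1), so the single block has size am = 3 → block sizes [3]
  λ = -2: one block (gm = 1), so the single block has size am = 1 → block sizes [1]

Assembling the blocks gives a Jordan form
J =
  [-5,  1,  0,  0]
  [ 0, -5,  1,  0]
  [ 0,  0, -5,  0]
  [ 0,  0,  0, -2]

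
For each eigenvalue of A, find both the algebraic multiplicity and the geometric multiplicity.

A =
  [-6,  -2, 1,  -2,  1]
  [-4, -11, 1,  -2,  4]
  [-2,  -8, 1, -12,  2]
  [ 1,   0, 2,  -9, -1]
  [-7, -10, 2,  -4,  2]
λ = -5: alg = 4, geom = 2; λ = -3: alg = 1, geom = 1

Step 1 — factor the characteristic polynomial to read off the algebraic multiplicities:
  χ_A(x) = (x + 3)*(x + 5)^4

Step 2 — compute geometric multiplicities via the rank-nullity identity g(λ) = n − rank(A − λI):
  rank(A − (-5)·I) = 3, so dim ker(A − (-5)·I) = n − 3 = 2
  rank(A − (-3)·I) = 4, so dim ker(A − (-3)·I) = n − 4 = 1

Summary:
  λ = -5: algebraic multiplicity = 4, geometric multiplicity = 2
  λ = -3: algebraic multiplicity = 1, geometric multiplicity = 1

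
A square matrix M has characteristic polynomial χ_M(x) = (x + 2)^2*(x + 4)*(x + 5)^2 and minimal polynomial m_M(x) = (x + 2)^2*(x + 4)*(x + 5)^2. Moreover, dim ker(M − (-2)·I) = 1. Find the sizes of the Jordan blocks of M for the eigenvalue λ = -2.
Block sizes for λ = -2: [2]

Step 1 — from the characteristic polynomial, algebraic multiplicity of λ = -2 is 2. From dim ker(M − (-2)·I) = 1, there are exactly 1 Jordan blocks for λ = -2.
Step 2 — from the minimal polynomial, the factor (x + 2)^2 tells us the largest block for λ = -2 has size 2.
Step 3 — with total size 2, 1 blocks, and largest block 2, the block sizes (in nonincreasing order) are [2].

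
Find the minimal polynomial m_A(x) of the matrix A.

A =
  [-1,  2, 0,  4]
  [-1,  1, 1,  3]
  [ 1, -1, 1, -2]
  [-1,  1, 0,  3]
x^3 - 3*x^2 + 3*x - 1

The characteristic polynomial is χ_A(x) = (x - 1)^4, so the eigenvalues are known. The minimal polynomial is
  m_A(x) = Π_λ (x − λ)^{k_λ}
where k_λ is the size of the *largest* Jordan block for λ (equivalently, the smallest k with (A − λI)^k v = 0 for every generalised eigenvector v of λ).

  λ = 1: largest Jordan block has size 3, contributing (x − 1)^3

So m_A(x) = (x - 1)^3 = x^3 - 3*x^2 + 3*x - 1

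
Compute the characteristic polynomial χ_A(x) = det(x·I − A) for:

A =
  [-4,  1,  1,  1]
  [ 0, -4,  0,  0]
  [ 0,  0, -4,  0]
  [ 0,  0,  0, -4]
x^4 + 16*x^3 + 96*x^2 + 256*x + 256

Expanding det(x·I − A) (e.g. by cofactor expansion or by noting that A is similar to its Jordan form J, which has the same characteristic polynomial as A) gives
  χ_A(x) = x^4 + 16*x^3 + 96*x^2 + 256*x + 256
which factors as (x + 4)^4. The eigenvalues (with algebraic multiplicities) are λ = -4 with multiplicity 4.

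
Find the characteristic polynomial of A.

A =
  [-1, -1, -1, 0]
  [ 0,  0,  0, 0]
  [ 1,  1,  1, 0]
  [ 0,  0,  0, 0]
x^4

Expanding det(x·I − A) (e.g. by cofactor expansion or by noting that A is similar to its Jordan form J, which has the same characteristic polynomial as A) gives
  χ_A(x) = x^4
which factors as x^4. The eigenvalues (with algebraic multiplicities) are λ = 0 with multiplicity 4.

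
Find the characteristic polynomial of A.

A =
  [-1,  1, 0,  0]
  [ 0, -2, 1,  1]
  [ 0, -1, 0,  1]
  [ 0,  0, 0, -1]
x^4 + 4*x^3 + 6*x^2 + 4*x + 1

Expanding det(x·I − A) (e.g. by cofactor expansion or by noting that A is similar to its Jordan form J, which has the same characteristic polynomial as A) gives
  χ_A(x) = x^4 + 4*x^3 + 6*x^2 + 4*x + 1
which factors as (x + 1)^4. The eigenvalues (with algebraic multiplicities) are λ = -1 with multiplicity 4.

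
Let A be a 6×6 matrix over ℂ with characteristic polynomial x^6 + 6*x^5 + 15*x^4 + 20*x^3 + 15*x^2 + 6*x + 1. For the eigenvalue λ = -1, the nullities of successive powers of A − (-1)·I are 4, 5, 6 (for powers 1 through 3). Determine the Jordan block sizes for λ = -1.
Block sizes for λ = -1: [3, 1, 1, 1]

From the dimensions of kernels of powers, the number of Jordan blocks of size at least j is d_j − d_{j−1} where d_j = dim ker(N^j) (with d_0 = 0). Computing the differences gives [4, 1, 1].
The number of blocks of size exactly k is (#blocks of size ≥ k) − (#blocks of size ≥ k + 1), so the partition is: 3 block(s) of size 1, 1 block(s) of size 3.
In nonincreasing order the block sizes are [3, 1, 1, 1].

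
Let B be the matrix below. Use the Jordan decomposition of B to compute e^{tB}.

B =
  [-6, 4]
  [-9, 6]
e^{tB} =
  [1 - 6*t, 4*t]
  [-9*t, 6*t + 1]

Strategy: write B = P · J · P⁻¹ where J is a Jordan canonical form, so e^{tB} = P · e^{tJ} · P⁻¹, and e^{tJ} can be computed block-by-block.

B has Jordan form
J =
  [0, 1]
  [0, 0]
(up to reordering of blocks).

Per-block formulas:
  For a 2×2 Jordan block J_2(0): exp(t · J_2(0)) = e^(0t)·(I + t·N), where N is the 2×2 nilpotent shift.

After assembling e^{tJ} and conjugating by P, we get:

e^{tB} =
  [1 - 6*t, 4*t]
  [-9*t, 6*t + 1]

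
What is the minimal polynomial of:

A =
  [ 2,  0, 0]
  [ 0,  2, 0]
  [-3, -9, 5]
x^2 - 7*x + 10

The characteristic polynomial is χ_A(x) = (x - 5)*(x - 2)^2, so the eigenvalues are known. The minimal polynomial is
  m_A(x) = Π_λ (x − λ)^{k_λ}
where k_λ is the size of the *largest* Jordan block for λ (equivalently, the smallest k with (A − λI)^k v = 0 for every generalised eigenvector v of λ).

  λ = 2: largest Jordan block has size 1, contributing (x − 2)
  λ = 5: largest Jordan block has size 1, contributing (x − 5)

So m_A(x) = (x - 5)*(x - 2) = x^2 - 7*x + 10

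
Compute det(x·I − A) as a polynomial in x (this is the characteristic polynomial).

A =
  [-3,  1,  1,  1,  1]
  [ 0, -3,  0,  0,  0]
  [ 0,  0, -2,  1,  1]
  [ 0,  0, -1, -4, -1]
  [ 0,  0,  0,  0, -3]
x^5 + 15*x^4 + 90*x^3 + 270*x^2 + 405*x + 243

Expanding det(x·I − A) (e.g. by cofactor expansion or by noting that A is similar to its Jordan form J, which has the same characteristic polynomial as A) gives
  χ_A(x) = x^5 + 15*x^4 + 90*x^3 + 270*x^2 + 405*x + 243
which factors as (x + 3)^5. The eigenvalues (with algebraic multiplicities) are λ = -3 with multiplicity 5.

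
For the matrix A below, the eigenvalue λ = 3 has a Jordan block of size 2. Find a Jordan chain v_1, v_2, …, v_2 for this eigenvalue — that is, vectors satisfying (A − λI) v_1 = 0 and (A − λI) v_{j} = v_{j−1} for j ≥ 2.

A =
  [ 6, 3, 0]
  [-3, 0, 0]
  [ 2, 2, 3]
A Jordan chain for λ = 3 of length 2:
v_1 = (3, -3, 2)ᵀ
v_2 = (1, 0, 0)ᵀ

Let N = A − (3)·I. We want v_2 with N^2 v_2 = 0 but N^1 v_2 ≠ 0; then v_{j-1} := N · v_j for j = 2, …, 2.

Pick v_2 = (1, 0, 0)ᵀ.
Then v_1 = N · v_2 = (3, -3, 2)ᵀ.

Sanity check: (A − (3)·I) v_1 = (0, 0, 0)ᵀ = 0. ✓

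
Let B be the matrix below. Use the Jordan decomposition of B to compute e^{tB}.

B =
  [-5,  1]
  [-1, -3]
e^{tB} =
  [-t*exp(-4*t) + exp(-4*t), t*exp(-4*t)]
  [-t*exp(-4*t), t*exp(-4*t) + exp(-4*t)]

Strategy: write B = P · J · P⁻¹ where J is a Jordan canonical form, so e^{tB} = P · e^{tJ} · P⁻¹, and e^{tJ} can be computed block-by-block.

B has Jordan form
J =
  [-4,  1]
  [ 0, -4]
(up to reordering of blocks).

Per-block formulas:
  For a 2×2 Jordan block J_2(-4): exp(t · J_2(-4)) = e^(-4t)·(I + t·N), where N is the 2×2 nilpotent shift.

After assembling e^{tJ} and conjugating by P, we get:

e^{tB} =
  [-t*exp(-4*t) + exp(-4*t), t*exp(-4*t)]
  [-t*exp(-4*t), t*exp(-4*t) + exp(-4*t)]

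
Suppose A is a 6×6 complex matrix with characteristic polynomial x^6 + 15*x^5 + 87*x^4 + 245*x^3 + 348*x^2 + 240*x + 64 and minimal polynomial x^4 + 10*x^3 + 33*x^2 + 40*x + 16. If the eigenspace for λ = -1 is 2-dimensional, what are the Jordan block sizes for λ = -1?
Block sizes for λ = -1: [2, 1]

Step 1 — from the characteristic polynomial, algebraic multiplicity of λ = -1 is 3. From dim ker(A − (-1)·I) = 2, there are exactly 2 Jordan blocks for λ = -1.
Step 2 — from the minimal polynomial, the factor (x + 1)^2 tells us the largest block for λ = -1 has size 2.
Step 3 — with total size 3, 2 blocks, and largest block 2, the block sizes (in nonincreasing order) are [2, 1].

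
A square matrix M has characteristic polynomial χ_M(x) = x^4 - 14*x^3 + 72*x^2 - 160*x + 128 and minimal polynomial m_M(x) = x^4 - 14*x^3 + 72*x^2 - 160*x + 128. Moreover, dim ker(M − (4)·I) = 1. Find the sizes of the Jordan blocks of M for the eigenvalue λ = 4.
Block sizes for λ = 4: [3]

Step 1 — from the characteristic polynomial, algebraic multiplicity of λ = 4 is 3. From dim ker(M − (4)·I) = 1, there are exactly 1 Jordan blocks for λ = 4.
Step 2 — from the minimal polynomial, the factor (x − 4)^3 tells us the largest block for λ = 4 has size 3.
Step 3 — with total size 3, 1 blocks, and largest block 3, the block sizes (in nonincreasing order) are [3].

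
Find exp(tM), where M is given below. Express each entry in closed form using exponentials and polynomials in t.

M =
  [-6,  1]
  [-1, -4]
e^{tM} =
  [-t*exp(-5*t) + exp(-5*t), t*exp(-5*t)]
  [-t*exp(-5*t), t*exp(-5*t) + exp(-5*t)]

Strategy: write M = P · J · P⁻¹ where J is a Jordan canonical form, so e^{tM} = P · e^{tJ} · P⁻¹, and e^{tJ} can be computed block-by-block.

M has Jordan form
J =
  [-5,  1]
  [ 0, -5]
(up to reordering of blocks).

Per-block formulas:
  For a 2×2 Jordan block J_2(-5): exp(t · J_2(-5)) = e^(-5t)·(I + t·N), where N is the 2×2 nilpotent shift.

After assembling e^{tJ} and conjugating by P, we get:

e^{tM} =
  [-t*exp(-5*t) + exp(-5*t), t*exp(-5*t)]
  [-t*exp(-5*t), t*exp(-5*t) + exp(-5*t)]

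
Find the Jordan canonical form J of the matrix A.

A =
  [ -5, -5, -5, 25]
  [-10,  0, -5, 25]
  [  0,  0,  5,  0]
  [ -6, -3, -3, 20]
J_2(5) ⊕ J_1(5) ⊕ J_1(5)

The characteristic polynomial is
  det(x·I − A) = x^4 - 20*x^3 + 150*x^2 - 500*x + 625 = (x - 5)^4

Eigenvalues and multiplicities (the geometric multiplicity of λ is n − rank(A − λI), which equals the number of Jordan blocks for λ):
  λ = 5: algebraic multiplicity = 4, geometric multiplicity = 3

Determining the block sizes for each eigenvalue:
  λ = 5: 3 blocks summing to 4 forces exactly one block of size 2 and the rest size 1 → block sizes [2, 1, 1]

Assembling the blocks gives a Jordan form
J =
  [5, 1, 0, 0]
  [0, 5, 0, 0]
  [0, 0, 5, 0]
  [0, 0, 0, 5]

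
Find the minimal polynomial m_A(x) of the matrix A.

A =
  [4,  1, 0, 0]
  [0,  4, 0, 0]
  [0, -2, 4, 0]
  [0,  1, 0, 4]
x^2 - 8*x + 16

The characteristic polynomial is χ_A(x) = (x - 4)^4, so the eigenvalues are known. The minimal polynomial is
  m_A(x) = Π_λ (x − λ)^{k_λ}
where k_λ is the size of the *largest* Jordan block for λ (equivalently, the smallest k with (A − λI)^k v = 0 for every generalised eigenvector v of λ).

  λ = 4: largest Jordan block has size 2, contributing (x − 4)^2

So m_A(x) = (x - 4)^2 = x^2 - 8*x + 16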